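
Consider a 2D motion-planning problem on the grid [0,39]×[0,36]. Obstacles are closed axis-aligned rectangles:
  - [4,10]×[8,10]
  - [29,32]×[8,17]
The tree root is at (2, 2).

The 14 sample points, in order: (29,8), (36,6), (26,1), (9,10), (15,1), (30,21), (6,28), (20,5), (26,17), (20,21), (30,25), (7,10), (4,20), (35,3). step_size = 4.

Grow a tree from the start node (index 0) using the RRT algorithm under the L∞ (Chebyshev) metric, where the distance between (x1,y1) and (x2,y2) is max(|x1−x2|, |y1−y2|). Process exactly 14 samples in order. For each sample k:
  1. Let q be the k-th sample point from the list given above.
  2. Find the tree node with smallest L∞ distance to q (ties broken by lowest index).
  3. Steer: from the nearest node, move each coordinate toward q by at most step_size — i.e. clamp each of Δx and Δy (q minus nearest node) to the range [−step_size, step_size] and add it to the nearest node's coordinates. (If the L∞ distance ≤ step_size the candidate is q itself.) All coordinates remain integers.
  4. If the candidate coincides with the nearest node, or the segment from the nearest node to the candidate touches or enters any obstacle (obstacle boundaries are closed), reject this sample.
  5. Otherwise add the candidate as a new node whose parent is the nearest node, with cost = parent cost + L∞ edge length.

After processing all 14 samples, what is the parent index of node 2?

1. q=(29,8) nearest=0 d=27 new=(6,6) → add node 1 parent=0 cost=4
2. q=(36,6) nearest=1 d=30 new=(10,6) → add node 2 parent=1 cost=8
3. q=(26,1) nearest=2 d=16 new=(14,2) → add node 3 parent=2 cost=12
4. q=(9,10) nearest=1 d=4 new=(9,10) → blocked by [4,10]×[8,10], reject
5. q=(15,1) nearest=3 d=1 new=(15,1) → add node 4 parent=3 cost=13
6. q=(30,21) nearest=3 d=19 new=(18,6) → add node 5 parent=3 cost=16
7. q=(6,28) nearest=1 d=22 new=(6,10) → blocked by [4,10]×[8,10], reject
8. q=(20,5) nearest=5 d=2 new=(20,5) → add node 6 parent=5 cost=18
9. q=(26,17) nearest=5 d=11 new=(22,10) → add node 7 parent=5 cost=20
10. q=(20,21) nearest=7 d=11 new=(20,14) → add node 8 parent=7 cost=24
11. q=(30,25) nearest=8 d=11 new=(24,18) → add node 9 parent=8 cost=28
12. q=(7,10) nearest=1 d=4 new=(7,10) → blocked by [4,10]×[8,10], reject
13. q=(4,20) nearest=1 d=14 new=(4,10) → blocked by [4,10]×[8,10], reject
14. q=(35,3) nearest=7 d=13 new=(26,6) → add node 10 parent=7 cost=24

Parent of node 2: 1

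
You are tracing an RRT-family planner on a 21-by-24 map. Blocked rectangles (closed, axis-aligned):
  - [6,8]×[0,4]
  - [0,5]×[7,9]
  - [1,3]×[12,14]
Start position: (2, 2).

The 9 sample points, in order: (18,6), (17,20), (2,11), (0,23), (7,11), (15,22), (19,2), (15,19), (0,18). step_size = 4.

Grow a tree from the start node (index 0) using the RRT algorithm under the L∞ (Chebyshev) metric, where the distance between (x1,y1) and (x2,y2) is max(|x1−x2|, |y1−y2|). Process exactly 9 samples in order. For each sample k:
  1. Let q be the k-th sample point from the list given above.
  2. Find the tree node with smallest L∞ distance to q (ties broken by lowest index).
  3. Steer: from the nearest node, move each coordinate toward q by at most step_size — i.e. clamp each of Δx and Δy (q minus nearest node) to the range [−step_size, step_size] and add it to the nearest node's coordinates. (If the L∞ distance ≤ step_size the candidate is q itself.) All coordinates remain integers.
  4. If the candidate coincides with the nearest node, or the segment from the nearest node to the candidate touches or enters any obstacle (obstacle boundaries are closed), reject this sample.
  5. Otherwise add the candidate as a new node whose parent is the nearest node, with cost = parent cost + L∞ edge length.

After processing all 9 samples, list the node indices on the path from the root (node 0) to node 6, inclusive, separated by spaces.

1. q=(18,6) nearest=0 d=16 new=(6,6) → add node 1 parent=0 cost=4
2. q=(17,20) nearest=1 d=14 new=(10,10) → add node 2 parent=1 cost=8
3. q=(2,11) nearest=1 d=5 new=(2,10) → blocked by [0,5]×[7,9], reject
4. q=(0,23) nearest=2 d=13 new=(6,14) → add node 3 parent=2 cost=12
5. q=(7,11) nearest=2 d=3 new=(7,11) → add node 4 parent=2 cost=11
6. q=(15,22) nearest=3 d=9 new=(10,18) → add node 5 parent=3 cost=16
7. q=(19,2) nearest=2 d=9 new=(14,6) → add node 6 parent=2 cost=12
8. q=(15,19) nearest=5 d=5 new=(14,19) → add node 7 parent=5 cost=20
9. q=(0,18) nearest=3 d=6 new=(2,18) → add node 8 parent=3 cost=16

Path: 0 1 2 6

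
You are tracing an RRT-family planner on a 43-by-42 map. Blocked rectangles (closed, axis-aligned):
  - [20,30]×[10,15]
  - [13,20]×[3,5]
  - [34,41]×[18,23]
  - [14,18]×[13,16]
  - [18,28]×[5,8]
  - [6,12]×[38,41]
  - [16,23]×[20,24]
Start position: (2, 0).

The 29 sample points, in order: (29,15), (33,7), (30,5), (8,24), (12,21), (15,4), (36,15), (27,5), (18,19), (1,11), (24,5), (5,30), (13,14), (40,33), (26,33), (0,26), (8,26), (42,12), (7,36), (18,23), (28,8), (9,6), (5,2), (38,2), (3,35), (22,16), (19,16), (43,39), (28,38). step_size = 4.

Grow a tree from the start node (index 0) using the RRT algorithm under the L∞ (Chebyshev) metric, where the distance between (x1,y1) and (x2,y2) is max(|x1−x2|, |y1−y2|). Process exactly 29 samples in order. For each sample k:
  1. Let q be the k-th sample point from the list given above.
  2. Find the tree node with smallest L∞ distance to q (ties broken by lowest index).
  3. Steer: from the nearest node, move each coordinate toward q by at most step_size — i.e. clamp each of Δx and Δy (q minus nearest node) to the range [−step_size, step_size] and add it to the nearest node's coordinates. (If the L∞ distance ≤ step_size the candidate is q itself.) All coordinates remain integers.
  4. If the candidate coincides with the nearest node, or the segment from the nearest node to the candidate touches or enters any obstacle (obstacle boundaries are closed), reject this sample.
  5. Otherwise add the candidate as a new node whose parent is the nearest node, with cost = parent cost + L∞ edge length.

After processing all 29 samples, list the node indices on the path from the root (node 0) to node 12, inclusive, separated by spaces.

1. q=(29,15) nearest=0 d=27 new=(6,4) → add node 1 parent=0 cost=4
2. q=(33,7) nearest=1 d=27 new=(10,7) → add node 2 parent=1 cost=8
3. q=(30,5) nearest=2 d=20 new=(14,5) → blocked by [13,20]×[3,5], reject
4. q=(8,24) nearest=2 d=17 new=(8,11) → add node 3 parent=2 cost=12
5. q=(12,21) nearest=3 d=10 new=(12,15) → add node 4 parent=3 cost=16
6. q=(15,4) nearest=2 d=5 new=(14,4) → blocked by [13,20]×[3,5], reject
7. q=(36,15) nearest=4 d=24 new=(16,15) → blocked by [14,18]×[13,16], reject
8. q=(27,5) nearest=4 d=15 new=(16,11) → blocked by [14,18]×[13,16], reject
9. q=(18,19) nearest=4 d=6 new=(16,19) → add node 5 parent=4 cost=20
10. q=(1,11) nearest=1 d=7 new=(2,8) → add node 6 parent=1 cost=8
11. q=(24,5) nearest=4 d=12 new=(16,11) → blocked by [14,18]×[13,16], reject
12. q=(5,30) nearest=5 d=11 new=(12,23) → add node 7 parent=5 cost=24
13. q=(13,14) nearest=4 d=1 new=(13,14) → add node 8 parent=4 cost=17
14. q=(40,33) nearest=5 d=24 new=(20,23) → blocked by [16,23]×[20,24], reject
15. q=(26,33) nearest=5 d=14 new=(20,23) → blocked by [16,23]×[20,24], reject
16. q=(0,26) nearest=4 d=12 new=(8,19) → add node 9 parent=4 cost=20
17. q=(8,26) nearest=7 d=4 new=(8,26) → add node 10 parent=7 cost=28
18. q=(42,12) nearest=5 d=26 new=(20,15) → blocked by [20,30]×[10,15], reject
19. q=(7,36) nearest=10 d=10 new=(7,30) → add node 11 parent=10 cost=32
20. q=(18,23) nearest=5 d=4 new=(18,23) → blocked by [16,23]×[20,24], reject
21. q=(28,8) nearest=5 d=12 new=(20,15) → blocked by [20,30]×[10,15], reject
22. q=(9,6) nearest=2 d=1 new=(9,6) → add node 12 parent=2 cost=9
23. q=(5,2) nearest=1 d=2 new=(5,2) → add node 13 parent=1 cost=6
24. q=(38,2) nearest=5 d=22 new=(20,15) → blocked by [20,30]×[10,15], reject
25. q=(3,35) nearest=11 d=5 new=(3,34) → add node 14 parent=11 cost=36
26. q=(22,16) nearest=5 d=6 new=(20,16) → add node 15 parent=5 cost=24
27. q=(19,16) nearest=15 d=1 new=(19,16) → add node 16 parent=15 cost=25
28. q=(43,39) nearest=15 d=23 new=(24,20) → add node 17 parent=15 cost=28
29. q=(28,38) nearest=7 d=16 new=(16,27) → add node 18 parent=7 cost=28

Path: 0 1 2 12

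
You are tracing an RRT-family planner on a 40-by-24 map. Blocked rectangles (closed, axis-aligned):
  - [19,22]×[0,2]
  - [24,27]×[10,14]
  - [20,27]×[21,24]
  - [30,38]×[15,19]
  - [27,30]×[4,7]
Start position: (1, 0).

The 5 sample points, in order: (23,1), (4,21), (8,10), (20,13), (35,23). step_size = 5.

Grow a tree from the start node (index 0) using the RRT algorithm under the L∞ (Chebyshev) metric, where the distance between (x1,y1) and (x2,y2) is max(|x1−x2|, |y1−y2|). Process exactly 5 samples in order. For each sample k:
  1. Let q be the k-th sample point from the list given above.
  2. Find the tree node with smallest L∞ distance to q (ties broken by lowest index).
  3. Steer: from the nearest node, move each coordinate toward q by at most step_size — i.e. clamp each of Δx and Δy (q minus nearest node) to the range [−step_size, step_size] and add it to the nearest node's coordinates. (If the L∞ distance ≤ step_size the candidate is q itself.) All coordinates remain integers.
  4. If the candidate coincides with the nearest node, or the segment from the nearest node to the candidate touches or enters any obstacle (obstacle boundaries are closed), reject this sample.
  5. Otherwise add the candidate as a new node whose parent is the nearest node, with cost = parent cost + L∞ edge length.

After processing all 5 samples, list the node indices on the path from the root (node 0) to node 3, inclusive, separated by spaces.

1. q=(23,1) nearest=0 d=22 new=(6,1) → add node 1 parent=0 cost=5
2. q=(4,21) nearest=1 d=20 new=(4,6) → add node 2 parent=1 cost=10
3. q=(8,10) nearest=2 d=4 new=(8,10) → add node 3 parent=2 cost=14
4. q=(20,13) nearest=3 d=12 new=(13,13) → add node 4 parent=3 cost=19
5. q=(35,23) nearest=4 d=22 new=(18,18) → add node 5 parent=4 cost=24

Path: 0 1 2 3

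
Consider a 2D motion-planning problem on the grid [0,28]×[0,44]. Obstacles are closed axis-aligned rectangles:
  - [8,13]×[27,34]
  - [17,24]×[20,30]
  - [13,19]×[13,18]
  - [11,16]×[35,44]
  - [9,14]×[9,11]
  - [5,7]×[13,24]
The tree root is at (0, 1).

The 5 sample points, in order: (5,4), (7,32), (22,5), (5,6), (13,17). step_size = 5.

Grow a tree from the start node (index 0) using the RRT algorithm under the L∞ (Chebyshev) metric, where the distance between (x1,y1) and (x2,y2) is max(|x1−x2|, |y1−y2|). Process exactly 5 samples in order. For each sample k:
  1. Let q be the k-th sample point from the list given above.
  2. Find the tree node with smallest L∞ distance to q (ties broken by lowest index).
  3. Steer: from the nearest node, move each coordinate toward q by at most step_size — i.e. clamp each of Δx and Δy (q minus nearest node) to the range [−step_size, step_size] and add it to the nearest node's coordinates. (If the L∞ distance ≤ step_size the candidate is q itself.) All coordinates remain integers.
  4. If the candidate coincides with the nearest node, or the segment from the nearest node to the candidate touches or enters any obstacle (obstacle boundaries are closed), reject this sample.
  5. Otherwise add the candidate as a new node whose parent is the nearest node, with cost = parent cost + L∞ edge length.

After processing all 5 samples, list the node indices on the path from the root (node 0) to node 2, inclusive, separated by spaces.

Path: 0 1 2

1. q=(5,4) nearest=0 d=5 new=(5,4) → add node 1 parent=0 cost=5
2. q=(7,32) nearest=1 d=28 new=(7,9) → add node 2 parent=1 cost=10
3. q=(22,5) nearest=2 d=15 new=(12,5) → add node 3 parent=2 cost=15
4. q=(5,6) nearest=1 d=2 new=(5,6) → add node 4 parent=1 cost=7
5. q=(13,17) nearest=2 d=8 new=(12,14) → blocked by [9,14]×[9,11], reject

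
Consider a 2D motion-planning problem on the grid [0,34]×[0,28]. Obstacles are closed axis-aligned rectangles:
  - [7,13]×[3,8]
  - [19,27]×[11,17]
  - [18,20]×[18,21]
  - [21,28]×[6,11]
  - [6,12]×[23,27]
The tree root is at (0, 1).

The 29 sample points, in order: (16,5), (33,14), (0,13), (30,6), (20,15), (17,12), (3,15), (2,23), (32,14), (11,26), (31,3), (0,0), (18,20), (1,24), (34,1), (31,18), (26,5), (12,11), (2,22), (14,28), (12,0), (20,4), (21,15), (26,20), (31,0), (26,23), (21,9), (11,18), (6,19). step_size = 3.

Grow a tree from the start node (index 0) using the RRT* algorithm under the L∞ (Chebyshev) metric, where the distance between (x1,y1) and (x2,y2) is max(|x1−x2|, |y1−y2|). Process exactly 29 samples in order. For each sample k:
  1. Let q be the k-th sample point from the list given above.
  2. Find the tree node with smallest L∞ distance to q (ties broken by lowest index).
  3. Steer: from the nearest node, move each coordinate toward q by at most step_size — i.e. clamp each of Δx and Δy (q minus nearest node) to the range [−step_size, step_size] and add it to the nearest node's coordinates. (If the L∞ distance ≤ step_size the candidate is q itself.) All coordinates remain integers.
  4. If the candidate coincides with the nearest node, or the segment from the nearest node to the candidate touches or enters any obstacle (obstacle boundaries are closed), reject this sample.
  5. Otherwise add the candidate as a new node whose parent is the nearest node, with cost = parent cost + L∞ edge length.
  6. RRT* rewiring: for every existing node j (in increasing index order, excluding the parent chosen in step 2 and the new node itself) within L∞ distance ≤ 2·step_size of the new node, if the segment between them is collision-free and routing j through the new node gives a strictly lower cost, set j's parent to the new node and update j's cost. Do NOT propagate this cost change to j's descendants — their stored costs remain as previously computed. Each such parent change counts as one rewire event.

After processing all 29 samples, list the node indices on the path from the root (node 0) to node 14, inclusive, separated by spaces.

Path: 0 1 2 3 4 5 6 9 10 12 14

1. q=(16,5) nearest=0 d=16 new=(3,4) → add node 1 parent=0 cost=3
2. q=(33,14) nearest=1 d=30 new=(6,7) → add node 2 parent=1 cost=6
3. q=(0,13) nearest=2 d=6 new=(3,10) → add node 3 parent=2 cost=9
4. q=(30,6) nearest=2 d=24 new=(9,6) → blocked by [7,13]×[3,8], reject
5. q=(20,15) nearest=2 d=14 new=(9,10) → blocked by [7,13]×[3,8], reject
6. q=(17,12) nearest=2 d=11 new=(9,10) → blocked by [7,13]×[3,8], reject
7. q=(3,15) nearest=3 d=5 new=(3,13) → add node 4 parent=3 cost=12
8. q=(2,23) nearest=4 d=10 new=(2,16) → add node 5 parent=4 cost=15
9. q=(32,14) nearest=2 d=26 new=(9,10) → blocked by [7,13]×[3,8], reject
10. q=(11,26) nearest=5 d=10 new=(5,19) → add node 6 parent=5 cost=18
11. q=(31,3) nearest=2 d=25 new=(9,4) → blocked by [7,13]×[3,8], reject
12. q=(0,0) nearest=0 d=1 new=(0,0) → add node 7 parent=0 cost=1
13. q=(18,20) nearest=2 d=13 new=(9,10) → blocked by [7,13]×[3,8], reject
14. q=(1,24) nearest=6 d=5 new=(2,22) → add node 8 parent=6 cost=21
15. q=(34,1) nearest=2 d=28 new=(9,4) → blocked by [7,13]×[3,8], reject
16. q=(31,18) nearest=2 d=25 new=(9,10) → blocked by [7,13]×[3,8], reject
17. q=(26,5) nearest=2 d=20 new=(9,5) → blocked by [7,13]×[3,8], reject
18. q=(12,11) nearest=2 d=6 new=(9,10) → blocked by [7,13]×[3,8], reject
19. q=(2,22) nearest=8 d=0 → coincident, reject
20. q=(14,28) nearest=6 d=9 new=(8,22) → add node 9 parent=6 cost=21
21. q=(12,0) nearest=2 d=7 new=(9,4) → blocked by [7,13]×[3,8], reject
22. q=(20,4) nearest=2 d=14 new=(9,4) → blocked by [7,13]×[3,8], reject
23. q=(21,15) nearest=9 d=13 new=(11,19) → add node 10 parent=9 cost=24
24. q=(26,20) nearest=10 d=15 new=(14,20) → add node 11 parent=10 cost=27
25. q=(31,0) nearest=10 d=20 new=(14,16) → add node 12 parent=10 cost=27
26. q=(26,23) nearest=11 d=12 new=(17,23) → add node 13 parent=11 cost=30
27. q=(21,9) nearest=12 d=7 new=(17,13) → add node 14 parent=12 cost=30
28. q=(11,18) nearest=10 d=1 new=(11,18) → add node 15 parent=10 cost=25
29. q=(6,19) nearest=6 d=1 new=(6,19) → add node 16 parent=6 cost=19; rewire 15→16 (24<25)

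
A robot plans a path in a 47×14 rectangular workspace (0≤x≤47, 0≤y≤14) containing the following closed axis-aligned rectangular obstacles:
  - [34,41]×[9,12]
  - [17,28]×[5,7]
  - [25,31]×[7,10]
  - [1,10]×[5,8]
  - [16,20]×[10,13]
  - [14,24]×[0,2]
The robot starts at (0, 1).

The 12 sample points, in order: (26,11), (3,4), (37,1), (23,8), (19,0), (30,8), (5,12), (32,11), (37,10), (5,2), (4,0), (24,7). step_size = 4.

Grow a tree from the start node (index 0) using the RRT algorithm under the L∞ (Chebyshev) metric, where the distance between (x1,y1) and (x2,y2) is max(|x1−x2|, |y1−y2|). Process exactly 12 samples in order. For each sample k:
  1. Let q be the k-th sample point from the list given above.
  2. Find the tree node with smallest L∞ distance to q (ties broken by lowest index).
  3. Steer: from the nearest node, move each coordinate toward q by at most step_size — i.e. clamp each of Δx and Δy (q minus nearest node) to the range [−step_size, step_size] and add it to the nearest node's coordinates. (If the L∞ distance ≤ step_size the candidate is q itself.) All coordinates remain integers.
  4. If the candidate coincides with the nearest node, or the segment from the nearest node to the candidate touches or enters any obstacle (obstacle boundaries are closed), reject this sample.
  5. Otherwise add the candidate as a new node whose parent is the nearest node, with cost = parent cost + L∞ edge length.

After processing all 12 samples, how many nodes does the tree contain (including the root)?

Node count: 7

1. q=(26,11) nearest=0 d=26 new=(4,5) → blocked by [1,10]×[5,8], reject
2. q=(3,4) nearest=0 d=3 new=(3,4) → add node 1 parent=0 cost=3
3. q=(37,1) nearest=1 d=34 new=(7,1) → add node 2 parent=1 cost=7
4. q=(23,8) nearest=2 d=16 new=(11,5) → add node 3 parent=2 cost=11
5. q=(19,0) nearest=3 d=8 new=(15,1) → blocked by [14,24]×[0,2], reject
6. q=(30,8) nearest=3 d=19 new=(15,8) → add node 4 parent=3 cost=15
7. q=(5,12) nearest=3 d=7 new=(7,9) → blocked by [1,10]×[5,8], reject
8. q=(32,11) nearest=4 d=17 new=(19,11) → blocked by [16,20]×[10,13], reject
9. q=(37,10) nearest=4 d=22 new=(19,10) → blocked by [16,20]×[10,13], reject
10. q=(5,2) nearest=1 d=2 new=(5,2) → add node 5 parent=1 cost=5
11. q=(4,0) nearest=5 d=2 new=(4,0) → add node 6 parent=5 cost=7
12. q=(24,7) nearest=4 d=9 new=(19,7) → blocked by [17,28]×[5,7], reject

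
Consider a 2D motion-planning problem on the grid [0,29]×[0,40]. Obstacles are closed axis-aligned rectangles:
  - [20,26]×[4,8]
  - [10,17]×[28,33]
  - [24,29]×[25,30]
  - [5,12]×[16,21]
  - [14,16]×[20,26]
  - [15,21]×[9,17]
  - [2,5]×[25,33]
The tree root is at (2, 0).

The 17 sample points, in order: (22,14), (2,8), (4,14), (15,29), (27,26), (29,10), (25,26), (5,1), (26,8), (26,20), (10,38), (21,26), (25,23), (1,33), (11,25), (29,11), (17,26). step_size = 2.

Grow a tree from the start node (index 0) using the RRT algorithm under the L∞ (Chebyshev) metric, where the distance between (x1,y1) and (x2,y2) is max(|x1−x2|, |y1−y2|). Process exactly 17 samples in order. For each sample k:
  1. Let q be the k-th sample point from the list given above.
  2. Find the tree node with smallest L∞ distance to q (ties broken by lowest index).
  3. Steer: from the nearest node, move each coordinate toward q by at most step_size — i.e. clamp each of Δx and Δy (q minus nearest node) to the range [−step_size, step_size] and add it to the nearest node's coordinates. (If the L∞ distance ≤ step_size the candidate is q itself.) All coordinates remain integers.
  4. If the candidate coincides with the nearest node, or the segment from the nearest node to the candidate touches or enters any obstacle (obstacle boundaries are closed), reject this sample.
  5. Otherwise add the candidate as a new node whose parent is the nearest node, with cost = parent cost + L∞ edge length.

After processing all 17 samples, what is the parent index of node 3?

1. q=(22,14) nearest=0 d=20 new=(4,2) → add node 1 parent=0 cost=2
2. q=(2,8) nearest=1 d=6 new=(2,4) → add node 2 parent=1 cost=4
3. q=(4,14) nearest=2 d=10 new=(4,6) → add node 3 parent=2 cost=6
4. q=(15,29) nearest=3 d=23 new=(6,8) → add node 4 parent=3 cost=8
5. q=(27,26) nearest=4 d=21 new=(8,10) → add node 5 parent=4 cost=10
6. q=(29,10) nearest=5 d=21 new=(10,10) → add node 6 parent=5 cost=12
7. q=(25,26) nearest=6 d=16 new=(12,12) → add node 7 parent=6 cost=14
8. q=(5,1) nearest=1 d=1 new=(5,1) → add node 8 parent=1 cost=3
9. q=(26,8) nearest=7 d=14 new=(14,10) → add node 9 parent=7 cost=16
10. q=(26,20) nearest=9 d=12 new=(16,12) → blocked by [15,21]×[9,17], reject
11. q=(10,38) nearest=7 d=26 new=(10,14) → add node 10 parent=7 cost=16
12. q=(21,26) nearest=10 d=12 new=(12,16) → blocked by [5,12]×[16,21], reject
13. q=(25,23) nearest=7 d=13 new=(14,14) → add node 11 parent=7 cost=16
14. q=(1,33) nearest=10 d=19 new=(8,16) → blocked by [5,12]×[16,21], reject
15. q=(11,25) nearest=10 d=11 new=(11,16) → blocked by [5,12]×[16,21], reject
16. q=(29,11) nearest=9 d=15 new=(16,11) → blocked by [15,21]×[9,17], reject
17. q=(17,26) nearest=10 d=12 new=(12,16) → blocked by [5,12]×[16,21], reject

Parent of node 3: 2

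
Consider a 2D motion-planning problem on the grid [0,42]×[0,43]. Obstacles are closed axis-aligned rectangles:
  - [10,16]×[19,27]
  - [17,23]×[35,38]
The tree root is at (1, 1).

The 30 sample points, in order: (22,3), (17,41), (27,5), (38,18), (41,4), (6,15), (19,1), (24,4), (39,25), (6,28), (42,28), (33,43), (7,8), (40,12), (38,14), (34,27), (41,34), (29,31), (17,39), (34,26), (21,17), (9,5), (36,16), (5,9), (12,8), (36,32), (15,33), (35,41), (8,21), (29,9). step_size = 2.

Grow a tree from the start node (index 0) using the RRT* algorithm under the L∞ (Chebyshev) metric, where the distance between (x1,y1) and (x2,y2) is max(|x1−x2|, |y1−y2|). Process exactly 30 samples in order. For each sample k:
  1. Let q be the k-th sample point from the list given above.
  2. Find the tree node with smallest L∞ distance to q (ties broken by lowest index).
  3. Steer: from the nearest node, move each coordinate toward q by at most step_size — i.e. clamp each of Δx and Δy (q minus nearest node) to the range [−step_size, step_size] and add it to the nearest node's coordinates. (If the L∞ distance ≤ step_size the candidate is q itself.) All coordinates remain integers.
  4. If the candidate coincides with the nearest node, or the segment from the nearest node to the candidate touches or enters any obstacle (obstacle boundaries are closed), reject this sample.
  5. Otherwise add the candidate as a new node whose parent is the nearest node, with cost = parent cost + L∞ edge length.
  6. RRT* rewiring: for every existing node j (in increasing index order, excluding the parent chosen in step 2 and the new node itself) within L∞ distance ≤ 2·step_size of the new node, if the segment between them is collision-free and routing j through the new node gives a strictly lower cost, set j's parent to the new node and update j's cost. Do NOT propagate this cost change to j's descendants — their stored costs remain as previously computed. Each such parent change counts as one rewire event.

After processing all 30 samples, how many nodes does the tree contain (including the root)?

1. q=(22,3) nearest=0 d=21 new=(3,3) → add node 1 parent=0 cost=2
2. q=(17,41) nearest=1 d=38 new=(5,5) → add node 2 parent=1 cost=4
3. q=(27,5) nearest=2 d=22 new=(7,5) → add node 3 parent=2 cost=6
4. q=(38,18) nearest=3 d=31 new=(9,7) → add node 4 parent=3 cost=8
5. q=(41,4) nearest=4 d=32 new=(11,5) → add node 5 parent=4 cost=10
6. q=(6,15) nearest=4 d=8 new=(7,9) → add node 6 parent=4 cost=10
7. q=(19,1) nearest=5 d=8 new=(13,3) → add node 7 parent=5 cost=12
8. q=(24,4) nearest=7 d=11 new=(15,4) → add node 8 parent=7 cost=14
9. q=(39,25) nearest=8 d=24 new=(17,6) → add node 9 parent=8 cost=16
10. q=(6,28) nearest=6 d=19 new=(6,11) → add node 10 parent=6 cost=12
11. q=(42,28) nearest=9 d=25 new=(19,8) → add node 11 parent=9 cost=18
12. q=(33,43) nearest=10 d=32 new=(8,13) → add node 12 parent=10 cost=14
13. q=(7,8) nearest=6 d=1 new=(7,8) → add node 13 parent=6 cost=11
14. q=(40,12) nearest=11 d=21 new=(21,10) → add node 14 parent=11 cost=20
15. q=(38,14) nearest=14 d=17 new=(23,12) → add node 15 parent=14 cost=22
16. q=(34,27) nearest=15 d=15 new=(25,14) → add node 16 parent=15 cost=24
17. q=(41,34) nearest=16 d=20 new=(27,16) → add node 17 parent=16 cost=26
18. q=(29,31) nearest=17 d=15 new=(29,18) → add node 18 parent=17 cost=28
19. q=(17,39) nearest=18 d=21 new=(27,20) → add node 19 parent=18 cost=30
20. q=(34,26) nearest=19 d=7 new=(29,22) → add node 20 parent=19 cost=32
21. q=(21,17) nearest=16 d=4 new=(23,16) → add node 21 parent=16 cost=26
22. q=(9,5) nearest=3 d=2 new=(9,5) → add node 22 parent=3 cost=8
23. q=(36,16) nearest=18 d=7 new=(31,16) → add node 23 parent=18 cost=30
24. q=(5,9) nearest=6 d=2 new=(5,9) → add node 24 parent=6 cost=12
25. q=(12,8) nearest=4 d=3 new=(11,8) → add node 25 parent=4 cost=10
26. q=(36,32) nearest=20 d=10 new=(31,24) → add node 26 parent=20 cost=34
27. q=(15,33) nearest=19 d=13 new=(25,22) → add node 27 parent=19 cost=32
28. q=(35,41) nearest=26 d=17 new=(33,26) → add node 28 parent=26 cost=36
29. q=(8,21) nearest=12 d=8 new=(8,15) → add node 29 parent=12 cost=16
30. q=(29,9) nearest=16 d=5 new=(27,12) → add node 30 parent=16 cost=26

Node count: 31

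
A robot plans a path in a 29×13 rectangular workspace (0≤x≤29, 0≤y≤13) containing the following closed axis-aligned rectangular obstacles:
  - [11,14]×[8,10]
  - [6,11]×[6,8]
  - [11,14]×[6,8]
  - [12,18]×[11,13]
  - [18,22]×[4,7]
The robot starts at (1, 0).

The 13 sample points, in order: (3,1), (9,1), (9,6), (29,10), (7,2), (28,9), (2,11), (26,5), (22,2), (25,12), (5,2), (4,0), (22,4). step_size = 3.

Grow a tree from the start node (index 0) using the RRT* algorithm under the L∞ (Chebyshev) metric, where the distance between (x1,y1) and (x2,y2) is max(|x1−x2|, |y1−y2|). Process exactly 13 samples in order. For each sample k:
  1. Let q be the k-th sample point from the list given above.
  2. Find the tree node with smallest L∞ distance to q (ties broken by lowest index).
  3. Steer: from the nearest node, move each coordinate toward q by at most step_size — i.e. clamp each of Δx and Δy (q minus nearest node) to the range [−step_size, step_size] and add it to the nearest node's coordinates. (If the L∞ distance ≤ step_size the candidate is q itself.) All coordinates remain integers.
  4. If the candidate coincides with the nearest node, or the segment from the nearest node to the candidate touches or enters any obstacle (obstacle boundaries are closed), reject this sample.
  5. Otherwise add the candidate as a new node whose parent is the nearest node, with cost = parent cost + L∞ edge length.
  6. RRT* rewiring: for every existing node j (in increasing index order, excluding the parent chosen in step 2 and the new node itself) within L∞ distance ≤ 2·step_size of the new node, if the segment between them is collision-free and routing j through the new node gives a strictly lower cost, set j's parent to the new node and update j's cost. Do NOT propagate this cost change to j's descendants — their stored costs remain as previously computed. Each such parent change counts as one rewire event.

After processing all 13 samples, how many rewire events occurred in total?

Rewire events: 1

1. q=(3,1) nearest=0 d=2 new=(3,1) → add node 1 parent=0 cost=2
2. q=(9,1) nearest=1 d=6 new=(6,1) → add node 2 parent=1 cost=5
3. q=(9,6) nearest=2 d=5 new=(9,4) → add node 3 parent=2 cost=8
4. q=(29,10) nearest=3 d=20 new=(12,7) → blocked by [6,11]×[6,8], reject
5. q=(7,2) nearest=2 d=1 new=(7,2) → add node 4 parent=2 cost=6
6. q=(28,9) nearest=3 d=19 new=(12,7) → blocked by [6,11]×[6,8], reject
7. q=(2,11) nearest=3 d=7 new=(6,7) → blocked by [6,11]×[6,8], reject
8. q=(26,5) nearest=3 d=17 new=(12,5) → add node 5 parent=3 cost=11
9. q=(22,2) nearest=5 d=10 new=(15,2) → add node 6 parent=5 cost=14
10. q=(25,12) nearest=6 d=10 new=(18,5) → blocked by [18,22]×[4,7], reject
11. q=(5,2) nearest=2 d=1 new=(5,2) → add node 7 parent=2 cost=6
12. q=(4,0) nearest=1 d=1 new=(4,0) → add node 8 parent=1 cost=3; rewire 7→8 (5<6)
13. q=(22,4) nearest=6 d=7 new=(18,4) → blocked by [18,22]×[4,7], reject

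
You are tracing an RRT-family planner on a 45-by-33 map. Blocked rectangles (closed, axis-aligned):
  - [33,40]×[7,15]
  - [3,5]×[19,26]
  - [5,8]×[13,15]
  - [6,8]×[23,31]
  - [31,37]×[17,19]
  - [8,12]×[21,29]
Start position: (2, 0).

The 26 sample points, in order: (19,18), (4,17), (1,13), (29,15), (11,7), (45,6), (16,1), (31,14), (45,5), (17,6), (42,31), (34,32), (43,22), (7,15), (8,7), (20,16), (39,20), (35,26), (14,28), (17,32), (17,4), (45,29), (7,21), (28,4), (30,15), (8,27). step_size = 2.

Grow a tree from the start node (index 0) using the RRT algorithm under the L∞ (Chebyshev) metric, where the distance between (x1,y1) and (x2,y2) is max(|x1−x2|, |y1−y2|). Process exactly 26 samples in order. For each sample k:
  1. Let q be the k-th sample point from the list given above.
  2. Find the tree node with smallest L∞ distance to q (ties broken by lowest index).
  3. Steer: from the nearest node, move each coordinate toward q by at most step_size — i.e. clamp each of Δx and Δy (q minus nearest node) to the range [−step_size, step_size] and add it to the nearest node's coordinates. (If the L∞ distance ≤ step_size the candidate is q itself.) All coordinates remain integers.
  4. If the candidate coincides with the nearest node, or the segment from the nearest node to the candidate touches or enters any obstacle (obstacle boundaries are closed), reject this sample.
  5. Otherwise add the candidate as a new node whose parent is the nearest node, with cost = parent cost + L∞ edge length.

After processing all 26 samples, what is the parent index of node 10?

1. q=(19,18) nearest=0 d=18 new=(4,2) → add node 1 parent=0 cost=2
2. q=(4,17) nearest=1 d=15 new=(4,4) → add node 2 parent=1 cost=4
3. q=(1,13) nearest=2 d=9 new=(2,6) → add node 3 parent=2 cost=6
4. q=(29,15) nearest=1 d=25 new=(6,4) → add node 4 parent=1 cost=4
5. q=(11,7) nearest=4 d=5 new=(8,6) → add node 5 parent=4 cost=6
6. q=(45,6) nearest=5 d=37 new=(10,6) → add node 6 parent=5 cost=8
7. q=(16,1) nearest=6 d=6 new=(12,4) → add node 7 parent=6 cost=10
8. q=(31,14) nearest=7 d=19 new=(14,6) → add node 8 parent=7 cost=12
9. q=(45,5) nearest=8 d=31 new=(16,5) → add node 9 parent=8 cost=14
10. q=(17,6) nearest=9 d=1 new=(17,6) → add node 10 parent=9 cost=15
11. q=(42,31) nearest=10 d=25 new=(19,8) → add node 11 parent=10 cost=17
12. q=(34,32) nearest=11 d=24 new=(21,10) → add node 12 parent=11 cost=19
13. q=(43,22) nearest=12 d=22 new=(23,12) → add node 13 parent=12 cost=21
14. q=(7,15) nearest=3 d=9 new=(4,8) → add node 14 parent=3 cost=8
15. q=(8,7) nearest=5 d=1 new=(8,7) → add node 15 parent=5 cost=7
16. q=(20,16) nearest=13 d=4 new=(21,14) → add node 16 parent=13 cost=23
17. q=(39,20) nearest=13 d=16 new=(25,14) → add node 17 parent=13 cost=23
18. q=(35,26) nearest=17 d=12 new=(27,16) → add node 18 parent=17 cost=25
19. q=(14,28) nearest=18 d=13 new=(25,18) → add node 19 parent=18 cost=27
20. q=(17,32) nearest=19 d=14 new=(23,20) → add node 20 parent=19 cost=29
21. q=(17,4) nearest=9 d=1 new=(17,4) → add node 21 parent=9 cost=15
22. q=(45,29) nearest=18 d=18 new=(29,18) → add node 22 parent=18 cost=27
23. q=(7,21) nearest=11 d=13 new=(17,10) → add node 23 parent=11 cost=19
24. q=(28,4) nearest=12 d=7 new=(23,8) → add node 24 parent=12 cost=21
25. q=(30,15) nearest=18 d=3 new=(29,15) → add node 25 parent=18 cost=27
26. q=(8,27) nearest=16 d=13 new=(19,16) → add node 26 parent=16 cost=25

Parent of node 10: 9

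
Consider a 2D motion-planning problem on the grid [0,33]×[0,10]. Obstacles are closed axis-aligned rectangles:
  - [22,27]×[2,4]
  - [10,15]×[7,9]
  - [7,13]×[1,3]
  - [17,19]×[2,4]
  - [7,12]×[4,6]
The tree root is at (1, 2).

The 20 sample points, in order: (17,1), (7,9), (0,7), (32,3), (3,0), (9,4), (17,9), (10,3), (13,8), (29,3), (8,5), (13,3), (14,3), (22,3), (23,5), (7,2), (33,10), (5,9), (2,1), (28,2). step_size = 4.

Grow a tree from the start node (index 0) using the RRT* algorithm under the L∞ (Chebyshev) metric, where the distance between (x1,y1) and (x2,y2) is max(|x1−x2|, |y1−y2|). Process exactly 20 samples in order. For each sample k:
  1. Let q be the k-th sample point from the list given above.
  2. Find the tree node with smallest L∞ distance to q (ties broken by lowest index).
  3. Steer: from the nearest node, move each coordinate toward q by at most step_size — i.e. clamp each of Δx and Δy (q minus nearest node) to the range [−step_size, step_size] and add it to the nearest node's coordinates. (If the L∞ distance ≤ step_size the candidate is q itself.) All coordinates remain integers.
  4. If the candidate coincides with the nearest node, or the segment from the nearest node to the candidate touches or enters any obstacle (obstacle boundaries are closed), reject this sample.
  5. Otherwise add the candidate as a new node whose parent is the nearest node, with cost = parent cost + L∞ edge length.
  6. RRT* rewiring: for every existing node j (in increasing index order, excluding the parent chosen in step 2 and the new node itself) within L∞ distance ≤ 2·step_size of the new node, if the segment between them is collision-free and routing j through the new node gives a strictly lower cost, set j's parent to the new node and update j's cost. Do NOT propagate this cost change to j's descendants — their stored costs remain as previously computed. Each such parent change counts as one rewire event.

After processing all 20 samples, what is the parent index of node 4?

Parent of node 4: 0

1. q=(17,1) nearest=0 d=16 new=(5,1) → add node 1 parent=0 cost=4
2. q=(7,9) nearest=0 d=7 new=(5,6) → add node 2 parent=0 cost=4
3. q=(0,7) nearest=0 d=5 new=(0,6) → add node 3 parent=0 cost=4
4. q=(32,3) nearest=1 d=27 new=(9,3) → blocked by [7,13]×[1,3], reject
5. q=(3,0) nearest=0 d=2 new=(3,0) → add node 4 parent=0 cost=2
6. q=(9,4) nearest=1 d=4 new=(9,4) → blocked by [7,13]×[1,3], reject
7. q=(17,9) nearest=1 d=12 new=(9,5) → blocked by [7,13]×[1,3], reject
8. q=(10,3) nearest=1 d=5 new=(9,3) → blocked by [7,13]×[1,3], reject
9. q=(13,8) nearest=1 d=8 new=(9,5) → blocked by [7,13]×[1,3], reject
10. q=(29,3) nearest=1 d=24 new=(9,3) → blocked by [7,13]×[1,3], reject
11. q=(8,5) nearest=2 d=3 new=(8,5) → blocked by [7,12]×[4,6], reject
12. q=(13,3) nearest=1 d=8 new=(9,3) → blocked by [7,13]×[1,3], reject
13. q=(14,3) nearest=1 d=9 new=(9,3) → blocked by [7,13]×[1,3], reject
14. q=(22,3) nearest=1 d=17 new=(9,3) → blocked by [7,13]×[1,3], reject
15. q=(23,5) nearest=1 d=18 new=(9,5) → blocked by [7,13]×[1,3], reject
16. q=(7,2) nearest=1 d=2 new=(7,2) → blocked by [7,13]×[1,3], reject
17. q=(33,10) nearest=1 d=28 new=(9,5) → blocked by [7,13]×[1,3], reject
18. q=(5,9) nearest=2 d=3 new=(5,9) → add node 5 parent=2 cost=7
19. q=(2,1) nearest=0 d=1 new=(2,1) → add node 6 parent=0 cost=1
20. q=(28,2) nearest=1 d=23 new=(9,2) → blocked by [7,13]×[1,3], reject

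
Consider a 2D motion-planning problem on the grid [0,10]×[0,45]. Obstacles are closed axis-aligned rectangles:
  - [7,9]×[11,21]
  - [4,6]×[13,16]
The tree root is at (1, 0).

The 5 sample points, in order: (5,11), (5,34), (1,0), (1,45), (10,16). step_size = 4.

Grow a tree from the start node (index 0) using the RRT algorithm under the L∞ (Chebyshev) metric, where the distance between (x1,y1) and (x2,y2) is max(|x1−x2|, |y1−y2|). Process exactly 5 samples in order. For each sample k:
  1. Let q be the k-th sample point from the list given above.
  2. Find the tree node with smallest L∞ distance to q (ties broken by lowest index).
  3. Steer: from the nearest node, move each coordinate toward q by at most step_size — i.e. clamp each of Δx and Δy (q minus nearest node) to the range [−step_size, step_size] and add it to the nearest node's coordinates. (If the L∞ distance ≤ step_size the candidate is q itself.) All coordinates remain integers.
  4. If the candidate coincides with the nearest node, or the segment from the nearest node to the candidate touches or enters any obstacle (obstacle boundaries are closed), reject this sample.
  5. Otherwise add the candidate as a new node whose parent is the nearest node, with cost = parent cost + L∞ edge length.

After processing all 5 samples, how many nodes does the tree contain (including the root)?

Node count: 4

1. q=(5,11) nearest=0 d=11 new=(5,4) → add node 1 parent=0 cost=4
2. q=(5,34) nearest=1 d=30 new=(5,8) → add node 2 parent=1 cost=8
3. q=(1,0) nearest=0 d=0 → coincident, reject
4. q=(1,45) nearest=2 d=37 new=(1,12) → add node 3 parent=2 cost=12
5. q=(10,16) nearest=2 d=8 new=(9,12) → blocked by [7,9]×[11,21], reject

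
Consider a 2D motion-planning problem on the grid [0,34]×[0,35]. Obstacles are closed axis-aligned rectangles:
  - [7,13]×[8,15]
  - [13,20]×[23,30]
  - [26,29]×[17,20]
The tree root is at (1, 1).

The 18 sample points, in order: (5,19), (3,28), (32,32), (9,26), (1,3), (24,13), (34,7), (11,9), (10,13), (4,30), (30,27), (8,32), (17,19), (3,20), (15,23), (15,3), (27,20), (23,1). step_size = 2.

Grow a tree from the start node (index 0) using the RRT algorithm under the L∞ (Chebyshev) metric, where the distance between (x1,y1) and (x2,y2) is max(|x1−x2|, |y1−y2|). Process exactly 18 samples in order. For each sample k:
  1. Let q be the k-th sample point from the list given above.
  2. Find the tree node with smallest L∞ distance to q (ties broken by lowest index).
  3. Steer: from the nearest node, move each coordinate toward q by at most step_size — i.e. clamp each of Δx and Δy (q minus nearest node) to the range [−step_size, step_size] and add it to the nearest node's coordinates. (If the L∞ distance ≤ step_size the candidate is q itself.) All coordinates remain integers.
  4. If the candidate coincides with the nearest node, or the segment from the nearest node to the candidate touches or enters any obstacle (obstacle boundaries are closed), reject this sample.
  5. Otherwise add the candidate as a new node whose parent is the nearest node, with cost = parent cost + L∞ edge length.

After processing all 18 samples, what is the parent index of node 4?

1. q=(5,19) nearest=0 d=18 new=(3,3) → add node 1 parent=0 cost=2
2. q=(3,28) nearest=1 d=25 new=(3,5) → add node 2 parent=1 cost=4
3. q=(32,32) nearest=1 d=29 new=(5,5) → add node 3 parent=1 cost=4
4. q=(9,26) nearest=2 d=21 new=(5,7) → add node 4 parent=2 cost=6
5. q=(1,3) nearest=0 d=2 new=(1,3) → add node 5 parent=0 cost=2
6. q=(24,13) nearest=3 d=19 new=(7,7) → add node 6 parent=3 cost=6
7. q=(34,7) nearest=6 d=27 new=(9,7) → add node 7 parent=6 cost=8
8. q=(11,9) nearest=7 d=2 new=(11,9) → blocked by [7,13]×[8,15], reject
9. q=(10,13) nearest=4 d=6 new=(7,9) → blocked by [7,13]×[8,15], reject
10. q=(4,30) nearest=4 d=23 new=(4,9) → add node 8 parent=4 cost=8
11. q=(30,27) nearest=7 d=21 new=(11,9) → blocked by [7,13]×[8,15], reject
12. q=(8,32) nearest=8 d=23 new=(6,11) → add node 9 parent=8 cost=10
13. q=(17,19) nearest=9 d=11 new=(8,13) → blocked by [7,13]×[8,15], reject
14. q=(3,20) nearest=9 d=9 new=(4,13) → add node 10 parent=9 cost=12
15. q=(15,23) nearest=10 d=11 new=(6,15) → add node 11 parent=10 cost=14
16. q=(15,3) nearest=7 d=6 new=(11,5) → add node 12 parent=7 cost=10
17. q=(27,20) nearest=12 d=16 new=(13,7) → add node 13 parent=12 cost=12
18. q=(23,1) nearest=13 d=10 new=(15,5) → add node 14 parent=13 cost=14

Parent of node 4: 2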